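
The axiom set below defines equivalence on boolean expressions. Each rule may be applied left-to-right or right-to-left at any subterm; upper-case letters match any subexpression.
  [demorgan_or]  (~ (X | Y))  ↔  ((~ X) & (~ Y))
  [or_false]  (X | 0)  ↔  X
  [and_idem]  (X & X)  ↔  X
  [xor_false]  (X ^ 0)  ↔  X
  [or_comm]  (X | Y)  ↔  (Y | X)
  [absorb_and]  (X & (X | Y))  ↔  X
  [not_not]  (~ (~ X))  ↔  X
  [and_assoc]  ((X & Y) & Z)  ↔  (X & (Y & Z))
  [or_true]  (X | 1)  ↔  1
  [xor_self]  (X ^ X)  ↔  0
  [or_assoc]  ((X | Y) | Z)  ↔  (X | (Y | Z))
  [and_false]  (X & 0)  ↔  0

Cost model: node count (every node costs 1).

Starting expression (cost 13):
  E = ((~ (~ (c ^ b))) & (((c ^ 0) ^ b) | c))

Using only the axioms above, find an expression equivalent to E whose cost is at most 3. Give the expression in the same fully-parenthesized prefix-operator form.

(c ^ b)   [cost 3]

(1) (~ (~ (c ^ b)))  =[not_not →]=  (c ^ b)    ⊢ ((c ^ b) & (((c ^ 0) ^ b) | c))
(2) (c ^ 0)  =[xor_false →]=  c    ⊢ ((c ^ b) & ((c ^ b) | c))
(3) ((c ^ b) & ((c ^ b) | c))  =[absorb_and →]=  (c ^ b)    ⊢ cost 3, within 3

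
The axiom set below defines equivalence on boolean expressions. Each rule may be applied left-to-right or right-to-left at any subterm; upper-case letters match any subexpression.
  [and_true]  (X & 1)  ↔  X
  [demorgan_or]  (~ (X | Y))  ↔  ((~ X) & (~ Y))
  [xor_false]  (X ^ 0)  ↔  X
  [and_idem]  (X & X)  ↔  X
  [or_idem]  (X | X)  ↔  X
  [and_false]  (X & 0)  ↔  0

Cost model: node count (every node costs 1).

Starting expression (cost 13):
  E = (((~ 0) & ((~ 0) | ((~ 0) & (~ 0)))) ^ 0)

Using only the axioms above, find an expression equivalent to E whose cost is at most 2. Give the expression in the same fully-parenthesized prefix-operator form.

(1) ((~ 0) & (~ 0))  =[and_idem →]=  (~ 0)    ⊢ (((~ 0) & ((~ 0) | (~ 0))) ^ 0)
(2) ((~ 0) | (~ 0))  =[or_idem →]=  (~ 0)    ⊢ (((~ 0) & (~ 0)) ^ 0)
(3) ((~ 0) & (~ 0))  =[and_idem →]=  (~ 0)    ⊢ ((~ 0) ^ 0)
(4) ((~ 0) ^ 0)  =[xor_false →]=  (~ 0)    ⊢ cost 2, within 2

(~ 0)   [cost 2]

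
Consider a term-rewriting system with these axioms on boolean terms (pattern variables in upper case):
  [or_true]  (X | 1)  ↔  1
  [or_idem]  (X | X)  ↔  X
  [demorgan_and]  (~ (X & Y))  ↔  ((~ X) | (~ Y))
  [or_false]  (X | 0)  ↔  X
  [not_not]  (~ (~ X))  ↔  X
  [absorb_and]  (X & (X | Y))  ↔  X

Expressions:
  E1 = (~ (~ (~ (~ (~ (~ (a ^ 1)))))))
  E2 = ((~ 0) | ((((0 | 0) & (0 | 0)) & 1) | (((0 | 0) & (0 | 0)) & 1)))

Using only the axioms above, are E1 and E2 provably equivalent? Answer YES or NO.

NO

The axioms are sound identities: if E1 ↔* E2 then E1 and E2 evaluate identically under any assignment.
Under a=1: E1 evaluates to 0, E2 to 1. Distinct ⇒ no rewrite sequence connects them.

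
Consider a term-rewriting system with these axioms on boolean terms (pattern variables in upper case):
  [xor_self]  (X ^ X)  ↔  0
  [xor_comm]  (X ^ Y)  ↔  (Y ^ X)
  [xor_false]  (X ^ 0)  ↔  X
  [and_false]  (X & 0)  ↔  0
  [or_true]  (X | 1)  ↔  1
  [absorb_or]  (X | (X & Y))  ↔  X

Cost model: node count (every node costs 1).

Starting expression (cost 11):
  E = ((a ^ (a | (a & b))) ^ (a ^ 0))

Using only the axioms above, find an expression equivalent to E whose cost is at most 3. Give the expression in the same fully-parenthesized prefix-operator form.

(1) (a | (a & b))  =[absorb_or →]=  a    ⊢ ((a ^ a) ^ (a ^ 0))
(2) (a ^ a)  =[xor_self →]=  0    ⊢ (0 ^ (a ^ 0))
(3) (a ^ 0)  =[xor_false →]=  a    ⊢ cost 3, within 3

(0 ^ a)   [cost 3]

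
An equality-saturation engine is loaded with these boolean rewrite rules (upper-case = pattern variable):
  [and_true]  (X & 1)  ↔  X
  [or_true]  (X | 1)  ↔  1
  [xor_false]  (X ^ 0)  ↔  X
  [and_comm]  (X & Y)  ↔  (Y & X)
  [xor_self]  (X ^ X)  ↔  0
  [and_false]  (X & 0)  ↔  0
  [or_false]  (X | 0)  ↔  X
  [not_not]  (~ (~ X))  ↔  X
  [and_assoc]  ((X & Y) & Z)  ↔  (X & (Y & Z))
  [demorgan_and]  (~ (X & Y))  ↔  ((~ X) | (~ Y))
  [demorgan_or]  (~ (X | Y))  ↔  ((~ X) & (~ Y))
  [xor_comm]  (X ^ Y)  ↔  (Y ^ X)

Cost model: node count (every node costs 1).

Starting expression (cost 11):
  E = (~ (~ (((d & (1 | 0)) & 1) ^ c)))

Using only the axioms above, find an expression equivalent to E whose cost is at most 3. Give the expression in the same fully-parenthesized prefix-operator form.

1. [not_not →] (~ (~ (((d & (1 | 0)) & 1) ^ c)))  →  (((d & (1 | 0)) & 1) ^ c)
2. [or_false →] (1 | 0)  →  1;  E = (((d & 1) & 1) ^ c)
3. [and_true →] ((d & 1) & 1)  →  (d & 1);  E = ((d & 1) ^ c)
4. [and_true →] (d & 1)  →  d;  cost 3 ≤ 3, done

(d ^ c)   [cost 3]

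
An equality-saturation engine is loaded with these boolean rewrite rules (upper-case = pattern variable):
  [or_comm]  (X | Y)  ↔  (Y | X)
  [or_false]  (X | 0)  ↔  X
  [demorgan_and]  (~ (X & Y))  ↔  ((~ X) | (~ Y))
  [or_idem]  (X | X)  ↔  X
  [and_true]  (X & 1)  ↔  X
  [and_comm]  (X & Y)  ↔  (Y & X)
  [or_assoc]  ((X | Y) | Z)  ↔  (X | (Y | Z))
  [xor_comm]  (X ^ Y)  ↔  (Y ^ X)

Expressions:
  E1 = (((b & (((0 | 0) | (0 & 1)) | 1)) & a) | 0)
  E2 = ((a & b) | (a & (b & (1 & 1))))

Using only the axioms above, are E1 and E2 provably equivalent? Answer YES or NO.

YES

step 1: or_false (→) rewrites (((b & (((0 | 0) | (0 & 1)) | 1)) & a) | 0) into ((b & (((0 | 0) | (0 & 1)) | 1)) & a)
step 2: and_true (→) rewrites (0 & 1) into 0, now ((b & (((0 | 0) | 0) | 1)) & a)
step 3: or_comm (→) rewrites (((0 | 0) | 0) | 1) into (1 | ((0 | 0) | 0)), now ((b & (1 | ((0 | 0) | 0))) & a)
step 4: or_false (→) rewrites ((0 | 0) | 0) into (0 | 0), now ((b & (1 | (0 | 0))) & a)
step 5: and_comm (→) rewrites ((b & (1 | (0 | 0))) & a) into (a & (b & (1 | (0 | 0))))
step 6: or_idem (→) rewrites (0 | 0) into 0, now (a & (b & (1 | 0)))
step 7: or_false (→) rewrites (1 | 0) into 1, now (a & (b & 1))
step 8: and_true (→) rewrites (b & 1) into b, now (a & b)
step 9: or_idem (←) rewrites (a & b) into ((a & b) | (a & b))
step 10: and_true (←) rewrites b into (b & 1), now ((a & (b & 1)) | (a & b))
step 11: or_comm (→) rewrites ((a & (b & 1)) | (a & b)) into ((a & b) | (a & (b & 1)))
step 12: and_true (←) rewrites 1 into (1 & 1), which is E2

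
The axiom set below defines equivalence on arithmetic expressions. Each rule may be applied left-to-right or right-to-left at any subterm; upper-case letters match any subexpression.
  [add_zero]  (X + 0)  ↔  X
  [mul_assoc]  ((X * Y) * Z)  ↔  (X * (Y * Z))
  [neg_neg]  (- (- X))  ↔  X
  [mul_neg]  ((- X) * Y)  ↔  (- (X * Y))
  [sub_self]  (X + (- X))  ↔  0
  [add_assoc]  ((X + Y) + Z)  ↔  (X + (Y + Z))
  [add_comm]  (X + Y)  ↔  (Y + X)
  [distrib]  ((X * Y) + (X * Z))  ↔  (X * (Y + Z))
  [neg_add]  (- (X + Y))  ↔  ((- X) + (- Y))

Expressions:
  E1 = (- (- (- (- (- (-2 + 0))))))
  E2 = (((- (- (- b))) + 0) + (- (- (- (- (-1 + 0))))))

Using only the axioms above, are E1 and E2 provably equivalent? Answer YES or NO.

NO

The axioms are sound identities: if E1 ↔* E2 then E1 and E2 evaluate identically under any assignment.
Under b=0: E1 evaluates to 2, E2 to -1. Distinct ⇒ no rewrite sequence connects them.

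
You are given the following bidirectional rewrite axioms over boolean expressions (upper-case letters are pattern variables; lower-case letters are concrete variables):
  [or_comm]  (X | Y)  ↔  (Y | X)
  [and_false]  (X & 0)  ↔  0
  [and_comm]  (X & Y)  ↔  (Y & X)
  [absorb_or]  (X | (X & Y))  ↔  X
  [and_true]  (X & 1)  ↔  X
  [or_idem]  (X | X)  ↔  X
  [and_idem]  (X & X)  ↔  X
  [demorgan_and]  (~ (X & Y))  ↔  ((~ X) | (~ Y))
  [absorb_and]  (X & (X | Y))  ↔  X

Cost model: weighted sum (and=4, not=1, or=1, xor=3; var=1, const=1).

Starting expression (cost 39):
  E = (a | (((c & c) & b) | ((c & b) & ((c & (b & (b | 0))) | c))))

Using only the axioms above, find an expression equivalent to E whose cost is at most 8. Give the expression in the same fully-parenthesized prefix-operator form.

(a | (c & b))   [cost 8]

step 1: absorb_and (→) rewrites (b & (b | 0)) into b, now (a | (((c & c) & b) | ((c & b) & ((c & b) | c))))
step 2: and_idem (→) rewrites (c & c) into c, now (a | ((c & b) | ((c & b) & ((c & b) | c))))
step 3: absorb_and (→) rewrites ((c & b) & ((c & b) | c)) into (c & b), now (a | ((c & b) | (c & b)))
step 4: or_idem (→) rewrites ((c & b) | (c & b)) into (c & b), reaching cost 8 (bound 8)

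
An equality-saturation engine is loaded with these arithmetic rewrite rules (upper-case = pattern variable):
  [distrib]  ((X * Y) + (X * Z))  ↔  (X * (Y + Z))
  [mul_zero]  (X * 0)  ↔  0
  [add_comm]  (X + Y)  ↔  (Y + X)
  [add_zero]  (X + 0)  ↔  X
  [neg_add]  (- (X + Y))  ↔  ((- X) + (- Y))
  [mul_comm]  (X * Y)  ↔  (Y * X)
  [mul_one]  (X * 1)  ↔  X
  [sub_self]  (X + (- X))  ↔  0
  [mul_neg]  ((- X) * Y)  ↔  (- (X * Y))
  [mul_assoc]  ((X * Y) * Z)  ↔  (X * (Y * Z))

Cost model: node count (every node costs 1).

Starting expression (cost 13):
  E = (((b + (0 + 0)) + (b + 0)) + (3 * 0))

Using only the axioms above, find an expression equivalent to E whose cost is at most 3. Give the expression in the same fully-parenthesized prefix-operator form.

step 1: add_zero (→) rewrites (0 + 0) into 0, now (((b + 0) + (b + 0)) + (3 * 0))
step 2: mul_zero (→) rewrites (3 * 0) into 0, now (((b + 0) + (b + 0)) + 0)
step 3: add_zero (→) rewrites (b + 0) into b, now (((b + 0) + b) + 0)
step 4: add_zero (→) rewrites (b + 0) into b, now ((b + b) + 0)
step 5: add_zero (→) rewrites ((b + b) + 0) into (b + b), reaching cost 3 (bound 3)

(b + b)   [cost 3]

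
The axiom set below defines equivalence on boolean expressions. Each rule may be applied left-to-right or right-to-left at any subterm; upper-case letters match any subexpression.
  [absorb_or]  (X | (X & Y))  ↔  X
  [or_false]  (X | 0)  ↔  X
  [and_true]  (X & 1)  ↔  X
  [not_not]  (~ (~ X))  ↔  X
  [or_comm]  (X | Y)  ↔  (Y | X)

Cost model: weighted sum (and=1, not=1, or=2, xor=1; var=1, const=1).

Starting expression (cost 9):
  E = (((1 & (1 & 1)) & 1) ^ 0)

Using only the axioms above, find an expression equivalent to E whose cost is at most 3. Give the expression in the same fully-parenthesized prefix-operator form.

1. [and_true →] ((1 & (1 & 1)) & 1)  →  (1 & (1 & 1));  E = ((1 & (1 & 1)) ^ 0)
2. [and_true →] (1 & 1)  →  1;  E = ((1 & 1) ^ 0)
3. [and_true →] (1 & 1)  →  1;  cost 3 ≤ 3, done

(1 ^ 0)   [cost 3]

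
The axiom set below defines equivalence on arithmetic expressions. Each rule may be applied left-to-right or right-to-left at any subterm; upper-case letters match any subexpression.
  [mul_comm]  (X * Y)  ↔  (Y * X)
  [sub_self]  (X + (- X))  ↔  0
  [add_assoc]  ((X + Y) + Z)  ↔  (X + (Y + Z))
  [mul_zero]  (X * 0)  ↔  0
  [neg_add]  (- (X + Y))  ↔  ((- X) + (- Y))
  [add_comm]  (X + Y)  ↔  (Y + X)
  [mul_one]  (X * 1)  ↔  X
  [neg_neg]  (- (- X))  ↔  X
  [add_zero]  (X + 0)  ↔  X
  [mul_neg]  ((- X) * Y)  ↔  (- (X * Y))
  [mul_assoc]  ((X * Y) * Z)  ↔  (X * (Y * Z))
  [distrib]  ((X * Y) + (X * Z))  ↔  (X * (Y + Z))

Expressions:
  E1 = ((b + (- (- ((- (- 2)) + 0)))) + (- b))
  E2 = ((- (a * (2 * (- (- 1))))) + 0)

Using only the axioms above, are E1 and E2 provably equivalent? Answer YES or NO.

The axioms are sound identities: if E1 ↔* E2 then E1 and E2 evaluate identically under any assignment.
Under a=0, b=0: E1 evaluates to 2, E2 to 0. Distinct ⇒ no rewrite sequence connects them.

NO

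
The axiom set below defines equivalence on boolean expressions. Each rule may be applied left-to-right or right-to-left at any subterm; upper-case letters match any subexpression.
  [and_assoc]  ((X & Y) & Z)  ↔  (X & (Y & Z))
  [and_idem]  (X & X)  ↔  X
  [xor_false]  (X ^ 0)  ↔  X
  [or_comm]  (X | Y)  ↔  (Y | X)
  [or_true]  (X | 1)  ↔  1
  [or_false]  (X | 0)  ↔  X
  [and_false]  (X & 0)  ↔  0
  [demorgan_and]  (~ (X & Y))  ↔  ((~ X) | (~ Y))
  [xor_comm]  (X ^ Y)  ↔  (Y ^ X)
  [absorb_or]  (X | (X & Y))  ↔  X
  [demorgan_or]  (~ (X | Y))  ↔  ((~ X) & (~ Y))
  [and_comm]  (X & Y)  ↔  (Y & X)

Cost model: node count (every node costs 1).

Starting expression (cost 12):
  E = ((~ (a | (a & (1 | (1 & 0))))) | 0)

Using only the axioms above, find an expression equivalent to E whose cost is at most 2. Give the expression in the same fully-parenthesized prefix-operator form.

1. [absorb_or →] (1 | (1 & 0))  →  1;  E = ((~ (a | (a & 1))) | 0)
2. [or_false →] ((~ (a | (a & 1))) | 0)  →  (~ (a | (a & 1)))
3. [absorb_or →] (a | (a & 1))  →  a;  cost 2 ≤ 2, done

(~ a)   [cost 2]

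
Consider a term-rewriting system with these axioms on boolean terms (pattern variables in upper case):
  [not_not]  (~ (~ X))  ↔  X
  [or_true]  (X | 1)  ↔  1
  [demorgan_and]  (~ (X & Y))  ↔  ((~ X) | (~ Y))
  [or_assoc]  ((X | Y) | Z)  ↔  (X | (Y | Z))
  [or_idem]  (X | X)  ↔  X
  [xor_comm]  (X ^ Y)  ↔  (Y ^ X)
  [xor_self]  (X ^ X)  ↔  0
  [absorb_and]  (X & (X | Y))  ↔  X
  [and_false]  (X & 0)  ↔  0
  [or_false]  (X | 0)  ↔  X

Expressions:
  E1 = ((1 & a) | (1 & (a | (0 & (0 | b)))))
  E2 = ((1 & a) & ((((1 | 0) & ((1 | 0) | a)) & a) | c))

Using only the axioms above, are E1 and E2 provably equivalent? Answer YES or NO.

1. [absorb_and →] (0 & (0 | b))  →  0;  E1 = ((1 & a) | (1 & (a | 0)))
2. [or_false →] (a | 0)  →  a;  E1 = ((1 & a) | (1 & a))
3. [or_idem →] ((1 & a) | (1 & a))  →  (1 & a)
4. [absorb_and ←] (1 & a)  →  ((1 & a) & ((1 & a) | c))
5. [or_false ←] 1  →  (1 | 0);  E1 = ((1 & a) & (((1 | 0) & a) | c))
6. [absorb_and ←] (1 | 0)  →  ((1 | 0) & ((1 | 0) | a));  this is E2

YES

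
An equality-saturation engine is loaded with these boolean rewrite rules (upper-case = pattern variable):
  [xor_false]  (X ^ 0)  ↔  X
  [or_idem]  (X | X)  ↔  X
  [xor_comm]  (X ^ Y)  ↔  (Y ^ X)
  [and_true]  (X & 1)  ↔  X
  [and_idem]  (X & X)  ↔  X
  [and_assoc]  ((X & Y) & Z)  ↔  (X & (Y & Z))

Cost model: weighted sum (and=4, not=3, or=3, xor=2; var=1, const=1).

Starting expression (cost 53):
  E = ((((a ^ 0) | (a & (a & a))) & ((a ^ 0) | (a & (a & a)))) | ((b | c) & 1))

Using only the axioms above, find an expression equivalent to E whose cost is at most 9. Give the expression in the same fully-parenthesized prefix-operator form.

(a | (b | c))   [cost 9]

step 1: and_idem (→) rewrites (((a ^ 0) | (a & (a & a))) & ((a ^ 0) | (a & (a & a)))) into ((a ^ 0) | (a & (a & a))), now (((a ^ 0) | (a & (a & a))) | ((b | c) & 1))
step 2: xor_false (→) rewrites (a ^ 0) into a, now ((a | (a & (a & a))) | ((b | c) & 1))
step 3: and_idem (→) rewrites (a & a) into a, now ((a | (a & a)) | ((b | c) & 1))
step 4: and_true (→) rewrites ((b | c) & 1) into (b | c), now ((a | (a & a)) | (b | c))
step 5: and_idem (→) rewrites (a & a) into a, now ((a | a) | (b | c))
step 6: or_idem (→) rewrites (a | a) into a, reaching cost 9 (bound 9)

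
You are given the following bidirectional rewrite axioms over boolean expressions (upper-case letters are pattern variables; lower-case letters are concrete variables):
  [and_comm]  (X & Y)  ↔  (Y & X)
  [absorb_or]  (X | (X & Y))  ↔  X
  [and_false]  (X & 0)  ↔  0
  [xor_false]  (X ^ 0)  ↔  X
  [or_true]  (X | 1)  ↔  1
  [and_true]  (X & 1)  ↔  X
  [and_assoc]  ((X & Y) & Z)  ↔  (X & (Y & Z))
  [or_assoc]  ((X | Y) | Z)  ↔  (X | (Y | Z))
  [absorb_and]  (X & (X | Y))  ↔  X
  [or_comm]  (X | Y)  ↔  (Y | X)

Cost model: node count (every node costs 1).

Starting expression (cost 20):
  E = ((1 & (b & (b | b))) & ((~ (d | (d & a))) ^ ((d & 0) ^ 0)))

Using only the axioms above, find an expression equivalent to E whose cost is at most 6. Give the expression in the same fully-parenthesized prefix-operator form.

1. [absorb_or →] (d | (d & a))  →  d;  E = ((1 & (b & (b | b))) & ((~ d) ^ ((d & 0) ^ 0)))
2. [xor_false →] ((d & 0) ^ 0)  →  (d & 0);  E = ((1 & (b & (b | b))) & ((~ d) ^ (d & 0)))
3. [and_false →] (d & 0)  →  0;  E = ((1 & (b & (b | b))) & ((~ d) ^ 0))
4. [absorb_and →] (b & (b | b))  →  b;  E = ((1 & b) & ((~ d) ^ 0))
5. [xor_false →] ((~ d) ^ 0)  →  (~ d);  cost 6 ≤ 6, done

((1 & b) & (~ d))   [cost 6]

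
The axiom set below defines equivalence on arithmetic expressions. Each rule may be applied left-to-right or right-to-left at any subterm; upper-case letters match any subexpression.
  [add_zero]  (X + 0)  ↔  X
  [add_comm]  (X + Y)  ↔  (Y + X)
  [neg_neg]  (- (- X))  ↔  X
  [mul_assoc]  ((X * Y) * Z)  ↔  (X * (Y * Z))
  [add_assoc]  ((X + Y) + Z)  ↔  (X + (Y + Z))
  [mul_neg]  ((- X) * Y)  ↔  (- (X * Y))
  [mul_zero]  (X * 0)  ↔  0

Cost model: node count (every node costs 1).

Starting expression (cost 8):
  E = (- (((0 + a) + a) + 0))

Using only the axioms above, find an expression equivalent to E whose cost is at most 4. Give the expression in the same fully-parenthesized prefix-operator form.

step 1: add_comm (→) rewrites (0 + a) into (a + 0), now (- (((a + 0) + a) + 0))
step 2: add_zero (→) rewrites (a + 0) into a, now (- ((a + a) + 0))
step 3: add_zero (→) rewrites ((a + a) + 0) into (a + a), reaching cost 4 (bound 4)

(- (a + a))   [cost 4]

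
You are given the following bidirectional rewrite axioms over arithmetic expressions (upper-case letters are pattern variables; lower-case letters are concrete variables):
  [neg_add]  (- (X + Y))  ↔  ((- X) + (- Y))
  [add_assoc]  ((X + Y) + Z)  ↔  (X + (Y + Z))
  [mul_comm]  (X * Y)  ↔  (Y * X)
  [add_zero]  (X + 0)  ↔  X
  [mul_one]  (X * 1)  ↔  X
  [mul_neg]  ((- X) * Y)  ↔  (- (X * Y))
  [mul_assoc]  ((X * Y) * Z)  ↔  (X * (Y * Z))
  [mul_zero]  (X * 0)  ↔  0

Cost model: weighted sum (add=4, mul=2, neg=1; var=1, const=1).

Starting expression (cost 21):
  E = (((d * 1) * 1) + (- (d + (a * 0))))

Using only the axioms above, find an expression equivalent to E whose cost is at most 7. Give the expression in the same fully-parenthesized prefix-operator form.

(d + (- d))   [cost 7]

step 1: mul_zero (→) rewrites (a * 0) into 0, now (((d * 1) * 1) + (- (d + 0)))
step 2: mul_one (→) rewrites (d * 1) into d, now ((d * 1) + (- (d + 0)))
step 3: mul_one (→) rewrites (d * 1) into d, now (d + (- (d + 0)))
step 4: add_zero (→) rewrites (d + 0) into d, reaching cost 7 (bound 7)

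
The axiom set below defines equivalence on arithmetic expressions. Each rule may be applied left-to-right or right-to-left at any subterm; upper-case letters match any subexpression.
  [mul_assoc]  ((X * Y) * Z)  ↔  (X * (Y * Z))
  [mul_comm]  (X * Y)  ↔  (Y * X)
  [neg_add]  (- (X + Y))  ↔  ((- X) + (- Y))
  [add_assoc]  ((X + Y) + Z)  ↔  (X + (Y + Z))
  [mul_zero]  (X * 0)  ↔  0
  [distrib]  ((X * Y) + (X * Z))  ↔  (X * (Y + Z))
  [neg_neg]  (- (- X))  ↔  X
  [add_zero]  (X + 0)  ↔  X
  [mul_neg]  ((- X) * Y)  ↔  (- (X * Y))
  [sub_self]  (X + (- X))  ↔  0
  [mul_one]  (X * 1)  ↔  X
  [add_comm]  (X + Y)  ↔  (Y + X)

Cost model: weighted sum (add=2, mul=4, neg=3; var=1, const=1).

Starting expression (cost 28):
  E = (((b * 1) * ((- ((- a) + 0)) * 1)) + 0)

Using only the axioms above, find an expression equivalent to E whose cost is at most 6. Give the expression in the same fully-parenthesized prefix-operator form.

step 1: add_zero (→) rewrites ((- a) + 0) into (- a), now (((b * 1) * ((- (- a)) * 1)) + 0)
step 2: neg_neg (→) rewrites (- (- a)) into a, now (((b * 1) * (a * 1)) + 0)
step 3: mul_one (→) rewrites (b * 1) into b, now ((b * (a * 1)) + 0)
step 4: add_zero (→) rewrites ((b * (a * 1)) + 0) into (b * (a * 1))
step 5: mul_one (→) rewrites (a * 1) into a, reaching cost 6 (bound 6)

(b * a)   [cost 6]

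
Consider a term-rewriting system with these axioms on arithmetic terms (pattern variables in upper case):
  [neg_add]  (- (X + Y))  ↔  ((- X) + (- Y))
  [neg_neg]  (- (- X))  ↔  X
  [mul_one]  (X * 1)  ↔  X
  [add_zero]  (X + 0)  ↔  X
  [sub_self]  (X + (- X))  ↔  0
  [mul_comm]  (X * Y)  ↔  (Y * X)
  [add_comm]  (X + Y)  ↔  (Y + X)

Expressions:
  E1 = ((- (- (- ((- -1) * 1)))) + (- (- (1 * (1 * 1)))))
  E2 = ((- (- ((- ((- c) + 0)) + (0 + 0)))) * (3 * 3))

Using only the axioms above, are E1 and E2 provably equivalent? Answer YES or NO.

All listed rules preserve value, hence provable equivalence implies equal values everywhere; look for a separating assignment.
c=1 gives E1 ↦ 0, E2 ↦ 9; values differ ⇒ not provably equivalent.

NO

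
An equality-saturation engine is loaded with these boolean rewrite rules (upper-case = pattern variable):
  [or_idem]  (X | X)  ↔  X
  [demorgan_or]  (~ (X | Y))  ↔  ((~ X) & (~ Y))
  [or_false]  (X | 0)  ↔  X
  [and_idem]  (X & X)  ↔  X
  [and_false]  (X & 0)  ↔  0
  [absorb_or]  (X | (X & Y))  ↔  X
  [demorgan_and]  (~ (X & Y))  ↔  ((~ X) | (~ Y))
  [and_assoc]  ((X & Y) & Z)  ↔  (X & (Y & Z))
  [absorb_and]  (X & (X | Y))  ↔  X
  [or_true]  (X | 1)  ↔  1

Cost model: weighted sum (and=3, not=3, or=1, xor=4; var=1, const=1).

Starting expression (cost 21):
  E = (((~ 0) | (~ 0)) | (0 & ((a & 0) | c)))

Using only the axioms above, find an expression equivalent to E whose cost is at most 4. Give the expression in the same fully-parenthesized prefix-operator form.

(~ 0)   [cost 4]

1. [and_false →] (a & 0)  →  0;  E = (((~ 0) | (~ 0)) | (0 & (0 | c)))
2. [absorb_and →] (0 & (0 | c))  →  0;  E = (((~ 0) | (~ 0)) | 0)
3. [or_false →] (((~ 0) | (~ 0)) | 0)  →  ((~ 0) | (~ 0))
4. [or_idem →] ((~ 0) | (~ 0))  →  (~ 0);  cost 4 ≤ 4, done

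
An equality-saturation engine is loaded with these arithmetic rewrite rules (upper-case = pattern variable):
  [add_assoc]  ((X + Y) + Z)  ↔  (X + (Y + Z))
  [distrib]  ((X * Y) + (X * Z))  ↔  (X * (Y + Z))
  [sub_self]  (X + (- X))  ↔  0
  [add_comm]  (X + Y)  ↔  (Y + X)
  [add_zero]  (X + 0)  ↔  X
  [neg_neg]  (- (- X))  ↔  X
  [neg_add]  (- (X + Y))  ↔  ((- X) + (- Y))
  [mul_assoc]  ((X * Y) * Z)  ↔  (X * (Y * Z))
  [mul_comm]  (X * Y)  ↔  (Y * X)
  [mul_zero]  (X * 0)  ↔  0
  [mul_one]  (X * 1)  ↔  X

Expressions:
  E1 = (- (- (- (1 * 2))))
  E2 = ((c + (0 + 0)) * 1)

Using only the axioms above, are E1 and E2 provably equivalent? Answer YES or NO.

NO

The axioms are sound identities: if E1 ↔* E2 then E1 and E2 evaluate identically under any assignment.
Under c=0: E1 evaluates to -2, E2 to 0. Distinct ⇒ no rewrite sequence connects them.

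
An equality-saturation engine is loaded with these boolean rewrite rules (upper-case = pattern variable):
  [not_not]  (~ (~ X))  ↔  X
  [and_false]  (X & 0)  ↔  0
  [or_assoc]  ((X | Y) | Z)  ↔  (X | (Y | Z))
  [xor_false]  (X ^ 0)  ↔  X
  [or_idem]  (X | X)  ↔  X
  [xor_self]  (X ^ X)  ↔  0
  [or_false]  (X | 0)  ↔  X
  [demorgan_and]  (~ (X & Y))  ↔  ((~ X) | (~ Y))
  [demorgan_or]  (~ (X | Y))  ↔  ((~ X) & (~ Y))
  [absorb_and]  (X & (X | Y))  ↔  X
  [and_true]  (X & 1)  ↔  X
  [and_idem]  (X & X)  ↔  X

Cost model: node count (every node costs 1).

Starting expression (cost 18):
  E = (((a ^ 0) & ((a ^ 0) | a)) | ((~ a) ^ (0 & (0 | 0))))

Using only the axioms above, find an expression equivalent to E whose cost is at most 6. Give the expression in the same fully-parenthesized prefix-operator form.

(1) (0 & (0 | 0))  =[absorb_and →]=  0    ⊢ (((a ^ 0) & ((a ^ 0) | a)) | ((~ a) ^ 0))
(2) ((a ^ 0) & ((a ^ 0) | a))  =[absorb_and →]=  (a ^ 0)    ⊢ ((a ^ 0) | ((~ a) ^ 0))
(3) ((~ a) ^ 0)  =[xor_false →]=  (~ a)    ⊢ cost 6, within 6

((a ^ 0) | (~ a))   [cost 6]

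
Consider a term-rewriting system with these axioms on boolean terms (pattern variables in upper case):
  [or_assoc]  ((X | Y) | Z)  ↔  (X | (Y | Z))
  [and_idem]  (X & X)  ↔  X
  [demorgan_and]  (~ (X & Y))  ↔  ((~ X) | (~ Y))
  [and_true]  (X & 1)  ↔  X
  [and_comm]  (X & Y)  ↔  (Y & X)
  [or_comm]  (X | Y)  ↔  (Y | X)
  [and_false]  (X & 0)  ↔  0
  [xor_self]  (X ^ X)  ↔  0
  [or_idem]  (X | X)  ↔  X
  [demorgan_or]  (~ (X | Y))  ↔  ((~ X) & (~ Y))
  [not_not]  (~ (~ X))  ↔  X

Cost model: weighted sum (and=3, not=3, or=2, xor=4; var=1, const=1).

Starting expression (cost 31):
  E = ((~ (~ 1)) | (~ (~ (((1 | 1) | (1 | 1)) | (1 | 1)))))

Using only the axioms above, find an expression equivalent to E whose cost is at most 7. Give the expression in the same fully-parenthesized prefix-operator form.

step 1: or_idem (→) rewrites ((1 | 1) | (1 | 1)) into (1 | 1), now ((~ (~ 1)) | (~ (~ ((1 | 1) | (1 | 1)))))
step 2: or_idem (→) rewrites ((1 | 1) | (1 | 1)) into (1 | 1), now ((~ (~ 1)) | (~ (~ (1 | 1))))
step 3: or_idem (→) rewrites (1 | 1) into 1, now ((~ (~ 1)) | (~ (~ 1)))
step 4: or_idem (→) rewrites ((~ (~ 1)) | (~ (~ 1))) into (~ (~ 1)), reaching cost 7 (bound 7)

(~ (~ 1))   [cost 7]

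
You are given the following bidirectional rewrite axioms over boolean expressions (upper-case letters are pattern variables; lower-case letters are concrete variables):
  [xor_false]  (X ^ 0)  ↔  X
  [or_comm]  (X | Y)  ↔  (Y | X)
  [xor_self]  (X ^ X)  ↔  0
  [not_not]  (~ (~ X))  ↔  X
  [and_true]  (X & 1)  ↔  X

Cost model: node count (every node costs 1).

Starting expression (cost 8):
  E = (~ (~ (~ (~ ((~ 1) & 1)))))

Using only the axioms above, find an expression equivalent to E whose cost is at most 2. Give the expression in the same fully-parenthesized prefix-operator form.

(~ 1)   [cost 2]

(1) ((~ 1) & 1)  =[and_true →]=  (~ 1)    ⊢ (~ (~ (~ (~ (~ 1)))))
(2) (~ (~ (~ (~ (~ 1)))))  =[not_not →]=  (~ (~ (~ 1)))
(3) (~ (~ 1))  =[not_not →]=  1    ⊢ cost 2, within 2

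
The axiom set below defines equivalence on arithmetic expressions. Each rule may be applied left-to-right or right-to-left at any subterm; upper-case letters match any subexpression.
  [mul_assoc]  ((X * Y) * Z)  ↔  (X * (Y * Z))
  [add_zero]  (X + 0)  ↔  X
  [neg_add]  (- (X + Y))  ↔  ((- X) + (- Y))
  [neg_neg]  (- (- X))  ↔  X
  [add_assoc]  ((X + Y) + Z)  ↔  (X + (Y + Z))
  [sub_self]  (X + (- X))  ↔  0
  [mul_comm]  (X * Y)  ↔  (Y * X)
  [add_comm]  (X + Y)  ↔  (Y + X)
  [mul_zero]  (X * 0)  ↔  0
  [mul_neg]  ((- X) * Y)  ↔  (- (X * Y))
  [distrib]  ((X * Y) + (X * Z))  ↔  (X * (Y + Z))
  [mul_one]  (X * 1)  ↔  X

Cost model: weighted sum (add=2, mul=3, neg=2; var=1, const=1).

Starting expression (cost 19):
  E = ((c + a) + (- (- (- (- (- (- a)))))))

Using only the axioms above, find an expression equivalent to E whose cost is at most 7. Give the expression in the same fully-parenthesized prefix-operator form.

(1) (- (- a))  =[neg_neg →]=  a    ⊢ ((c + a) + (- (- (- (- a)))))
(2) (- (- (- (- a))))  =[neg_neg →]=  (- (- a))    ⊢ ((c + a) + (- (- a)))
(3) (- (- a))  =[neg_neg →]=  a    ⊢ cost 7, within 7

((c + a) + a)   [cost 7]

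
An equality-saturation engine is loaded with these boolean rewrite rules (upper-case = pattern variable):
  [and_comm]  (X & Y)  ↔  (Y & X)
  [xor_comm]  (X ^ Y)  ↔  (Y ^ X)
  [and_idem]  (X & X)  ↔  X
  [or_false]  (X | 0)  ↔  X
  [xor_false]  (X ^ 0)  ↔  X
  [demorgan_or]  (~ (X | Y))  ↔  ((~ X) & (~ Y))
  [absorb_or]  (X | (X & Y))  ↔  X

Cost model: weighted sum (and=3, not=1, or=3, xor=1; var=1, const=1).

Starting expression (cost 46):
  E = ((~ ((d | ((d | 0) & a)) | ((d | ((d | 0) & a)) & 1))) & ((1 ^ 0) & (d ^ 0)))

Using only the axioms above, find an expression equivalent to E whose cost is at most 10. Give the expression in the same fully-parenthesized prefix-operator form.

((~ d) & (1 & d))   [cost 10]

step 1: absorb_or (→) rewrites ((d | ((d | 0) & a)) | ((d | ((d | 0) & a)) & 1)) into (d | ((d | 0) & a)), now ((~ (d | ((d | 0) & a))) & ((1 ^ 0) & (d ^ 0)))
step 2: xor_false (→) rewrites (1 ^ 0) into 1, now ((~ (d | ((d | 0) & a))) & (1 & (d ^ 0)))
step 3: or_false (→) rewrites (d | 0) into d, now ((~ (d | (d & a))) & (1 & (d ^ 0)))
step 4: xor_false (→) rewrites (d ^ 0) into d, now ((~ (d | (d & a))) & (1 & d))
step 5: absorb_or (→) rewrites (d | (d & a)) into d, reaching cost 10 (bound 10)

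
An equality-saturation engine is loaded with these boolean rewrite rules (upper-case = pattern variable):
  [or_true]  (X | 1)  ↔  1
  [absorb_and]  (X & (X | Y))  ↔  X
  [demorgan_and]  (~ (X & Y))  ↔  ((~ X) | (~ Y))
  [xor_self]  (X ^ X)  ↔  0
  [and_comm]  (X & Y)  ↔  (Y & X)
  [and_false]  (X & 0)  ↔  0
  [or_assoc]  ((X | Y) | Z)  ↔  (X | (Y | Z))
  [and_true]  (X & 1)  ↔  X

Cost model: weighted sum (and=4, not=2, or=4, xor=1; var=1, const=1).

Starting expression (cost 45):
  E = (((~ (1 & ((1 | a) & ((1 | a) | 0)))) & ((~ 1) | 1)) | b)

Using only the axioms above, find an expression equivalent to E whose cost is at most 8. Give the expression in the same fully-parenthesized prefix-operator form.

step 1: absorb_and (→) rewrites ((1 | a) & ((1 | a) | 0)) into (1 | a), now (((~ (1 & (1 | a))) & ((~ 1) | 1)) | b)
step 2: absorb_and (→) rewrites (1 & (1 | a)) into 1, now (((~ 1) & ((~ 1) | 1)) | b)
step 3: absorb_and (→) rewrites ((~ 1) & ((~ 1) | 1)) into (~ 1), reaching cost 8 (bound 8)

((~ 1) | b)   [cost 8]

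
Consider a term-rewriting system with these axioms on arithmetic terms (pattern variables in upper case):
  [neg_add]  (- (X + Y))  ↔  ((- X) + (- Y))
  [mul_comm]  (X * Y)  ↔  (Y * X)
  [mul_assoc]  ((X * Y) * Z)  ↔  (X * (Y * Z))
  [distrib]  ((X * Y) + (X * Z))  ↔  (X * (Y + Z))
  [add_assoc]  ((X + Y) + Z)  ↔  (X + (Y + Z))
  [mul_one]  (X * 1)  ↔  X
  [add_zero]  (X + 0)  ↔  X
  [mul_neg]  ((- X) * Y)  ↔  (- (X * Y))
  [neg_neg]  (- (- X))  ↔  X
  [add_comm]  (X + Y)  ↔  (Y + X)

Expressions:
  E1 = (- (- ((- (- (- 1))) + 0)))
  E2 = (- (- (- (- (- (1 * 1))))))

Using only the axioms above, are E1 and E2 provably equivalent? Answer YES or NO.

YES

step 1: add_zero (→) rewrites ((- (- (- 1))) + 0) into (- (- (- 1))), now (- (- (- (- (- 1)))))
step 2: neg_neg (→) rewrites (- (- (- (- (- 1))))) into (- (- (- 1)))
step 3: mul_one (←) rewrites 1 into (1 * 1), now (- (- (- (1 * 1))))
step 4: neg_neg (←) rewrites (1 * 1) into (- (- (1 * 1))), which is E2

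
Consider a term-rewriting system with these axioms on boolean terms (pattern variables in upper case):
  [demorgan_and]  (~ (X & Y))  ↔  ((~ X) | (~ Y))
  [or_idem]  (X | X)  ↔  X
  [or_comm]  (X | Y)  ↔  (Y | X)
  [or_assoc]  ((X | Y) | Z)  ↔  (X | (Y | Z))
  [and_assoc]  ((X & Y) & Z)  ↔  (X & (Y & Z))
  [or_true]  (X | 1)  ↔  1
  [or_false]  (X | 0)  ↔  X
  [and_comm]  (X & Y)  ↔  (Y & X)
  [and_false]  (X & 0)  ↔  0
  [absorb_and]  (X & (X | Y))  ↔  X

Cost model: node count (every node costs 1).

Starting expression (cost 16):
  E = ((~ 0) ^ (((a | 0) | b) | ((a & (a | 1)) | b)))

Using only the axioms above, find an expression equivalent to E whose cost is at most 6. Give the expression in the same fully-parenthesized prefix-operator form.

(1) (a | 0)  =[or_false →]=  a    ⊢ ((~ 0) ^ ((a | b) | ((a & (a | 1)) | b)))
(2) (a & (a | 1))  =[absorb_and →]=  a    ⊢ ((~ 0) ^ ((a | b) | (a | b)))
(3) ((a | b) | (a | b))  =[or_idem →]=  (a | b)    ⊢ cost 6, within 6

((~ 0) ^ (a | b))   [cost 6]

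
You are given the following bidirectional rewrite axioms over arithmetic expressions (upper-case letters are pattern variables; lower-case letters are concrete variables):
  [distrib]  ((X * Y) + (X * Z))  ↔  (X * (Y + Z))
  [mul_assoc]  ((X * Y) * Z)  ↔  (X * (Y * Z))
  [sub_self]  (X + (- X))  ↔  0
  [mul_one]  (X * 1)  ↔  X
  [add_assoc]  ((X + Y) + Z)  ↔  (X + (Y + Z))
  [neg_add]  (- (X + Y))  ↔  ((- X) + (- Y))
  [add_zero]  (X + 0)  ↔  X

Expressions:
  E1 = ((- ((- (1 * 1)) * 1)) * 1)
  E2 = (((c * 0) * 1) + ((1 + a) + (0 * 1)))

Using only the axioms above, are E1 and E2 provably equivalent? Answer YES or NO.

NO

The axioms are sound identities: if E1 ↔* E2 then E1 and E2 evaluate identically under any assignment.
Under a=1, c=0: E1 evaluates to 1, E2 to 2. Distinct ⇒ no rewrite sequence connects them.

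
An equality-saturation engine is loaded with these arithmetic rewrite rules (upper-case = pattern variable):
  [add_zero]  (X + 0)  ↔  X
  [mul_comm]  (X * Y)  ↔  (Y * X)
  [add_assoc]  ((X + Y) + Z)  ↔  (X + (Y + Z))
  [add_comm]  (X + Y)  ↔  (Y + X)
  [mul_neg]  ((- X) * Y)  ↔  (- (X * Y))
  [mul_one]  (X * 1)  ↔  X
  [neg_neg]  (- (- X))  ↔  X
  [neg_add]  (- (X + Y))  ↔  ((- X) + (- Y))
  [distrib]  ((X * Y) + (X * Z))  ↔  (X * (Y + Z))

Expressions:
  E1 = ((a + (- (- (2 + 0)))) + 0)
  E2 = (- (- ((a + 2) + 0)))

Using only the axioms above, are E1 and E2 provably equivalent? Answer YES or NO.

1. [add_zero →] (2 + 0)  →  2;  E1 = ((a + (- (- 2))) + 0)
2. [neg_neg →] (- (- 2))  →  2;  E1 = ((a + 2) + 0)
3. [neg_neg ←] ((a + 2) + 0)  →  (- (- ((a + 2) + 0)));  this is E2

YES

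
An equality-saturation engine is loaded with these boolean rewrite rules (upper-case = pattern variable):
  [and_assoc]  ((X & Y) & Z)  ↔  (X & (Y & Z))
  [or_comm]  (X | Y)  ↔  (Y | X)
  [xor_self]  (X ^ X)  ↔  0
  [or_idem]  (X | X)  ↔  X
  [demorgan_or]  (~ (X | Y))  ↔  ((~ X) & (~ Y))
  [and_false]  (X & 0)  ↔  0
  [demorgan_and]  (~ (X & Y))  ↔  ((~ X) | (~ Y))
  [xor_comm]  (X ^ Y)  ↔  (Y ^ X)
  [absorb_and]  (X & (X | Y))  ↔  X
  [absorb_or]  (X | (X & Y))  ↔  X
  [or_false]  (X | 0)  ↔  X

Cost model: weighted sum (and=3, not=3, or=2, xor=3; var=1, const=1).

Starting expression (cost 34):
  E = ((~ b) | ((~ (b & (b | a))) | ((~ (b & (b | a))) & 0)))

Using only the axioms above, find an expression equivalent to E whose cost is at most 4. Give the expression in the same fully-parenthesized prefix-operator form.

(~ b)   [cost 4]

step 1: absorb_or (→) rewrites ((~ (b & (b | a))) | ((~ (b & (b | a))) & 0)) into (~ (b & (b | a))), now ((~ b) | (~ (b & (b | a))))
step 2: absorb_and (→) rewrites (b & (b | a)) into b, now ((~ b) | (~ b))
step 3: or_idem (→) rewrites ((~ b) | (~ b)) into (~ b), reaching cost 4 (bound 4)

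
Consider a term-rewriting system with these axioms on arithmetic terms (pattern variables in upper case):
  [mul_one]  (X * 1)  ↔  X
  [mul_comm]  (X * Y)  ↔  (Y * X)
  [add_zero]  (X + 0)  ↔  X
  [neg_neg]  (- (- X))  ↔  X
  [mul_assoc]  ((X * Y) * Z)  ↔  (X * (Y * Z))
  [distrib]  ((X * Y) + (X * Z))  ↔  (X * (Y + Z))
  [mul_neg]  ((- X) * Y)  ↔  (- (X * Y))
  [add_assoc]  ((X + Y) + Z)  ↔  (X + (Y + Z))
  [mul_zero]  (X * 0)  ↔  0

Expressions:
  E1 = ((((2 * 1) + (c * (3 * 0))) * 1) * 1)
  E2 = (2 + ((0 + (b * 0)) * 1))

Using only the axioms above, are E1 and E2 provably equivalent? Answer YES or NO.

step 1: mul_zero (→) rewrites (3 * 0) into 0, now ((((2 * 1) + (c * 0)) * 1) * 1)
step 2: mul_zero (→) rewrites (c * 0) into 0, now ((((2 * 1) + 0) * 1) * 1)
step 3: mul_one (→) rewrites ((((2 * 1) + 0) * 1) * 1) into (((2 * 1) + 0) * 1)
step 4: mul_one (→) rewrites (((2 * 1) + 0) * 1) into ((2 * 1) + 0)
step 5: mul_one (→) rewrites (2 * 1) into 2, now (2 + 0)
step 6: add_zero (←) rewrites 0 into (0 + 0), now (2 + (0 + 0))
step 7: mul_zero (←) rewrites 0 into (b * 0), now (2 + (0 + (b * 0)))
step 8: mul_one (←) rewrites (0 + (b * 0)) into ((0 + (b * 0)) * 1), which is E2

YES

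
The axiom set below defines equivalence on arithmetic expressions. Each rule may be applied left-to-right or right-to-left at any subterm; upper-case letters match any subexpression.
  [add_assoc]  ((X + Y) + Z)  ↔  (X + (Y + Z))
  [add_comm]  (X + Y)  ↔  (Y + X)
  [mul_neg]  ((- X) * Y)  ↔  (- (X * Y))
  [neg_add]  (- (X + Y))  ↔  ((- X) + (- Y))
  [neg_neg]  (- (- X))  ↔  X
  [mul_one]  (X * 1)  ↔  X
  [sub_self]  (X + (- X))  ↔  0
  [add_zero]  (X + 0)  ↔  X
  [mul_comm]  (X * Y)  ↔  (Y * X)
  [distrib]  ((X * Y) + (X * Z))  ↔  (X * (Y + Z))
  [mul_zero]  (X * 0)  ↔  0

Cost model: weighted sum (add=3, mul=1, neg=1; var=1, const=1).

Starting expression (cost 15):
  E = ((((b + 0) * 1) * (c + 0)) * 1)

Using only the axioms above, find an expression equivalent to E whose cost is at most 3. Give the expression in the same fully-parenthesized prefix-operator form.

(1) ((b + 0) * 1)  =[mul_one →]=  (b + 0)    ⊢ (((b + 0) * (c + 0)) * 1)
(2) (c + 0)  =[add_zero →]=  c    ⊢ (((b + 0) * c) * 1)
(3) ((b + 0) * c)  =[mul_comm →]=  (c * (b + 0))    ⊢ ((c * (b + 0)) * 1)
(4) ((c * (b + 0)) * 1)  =[mul_one →]=  (c * (b + 0))
(5) (b + 0)  =[add_zero →]=  b    ⊢ cost 3, within 3

(c * b)   [cost 3]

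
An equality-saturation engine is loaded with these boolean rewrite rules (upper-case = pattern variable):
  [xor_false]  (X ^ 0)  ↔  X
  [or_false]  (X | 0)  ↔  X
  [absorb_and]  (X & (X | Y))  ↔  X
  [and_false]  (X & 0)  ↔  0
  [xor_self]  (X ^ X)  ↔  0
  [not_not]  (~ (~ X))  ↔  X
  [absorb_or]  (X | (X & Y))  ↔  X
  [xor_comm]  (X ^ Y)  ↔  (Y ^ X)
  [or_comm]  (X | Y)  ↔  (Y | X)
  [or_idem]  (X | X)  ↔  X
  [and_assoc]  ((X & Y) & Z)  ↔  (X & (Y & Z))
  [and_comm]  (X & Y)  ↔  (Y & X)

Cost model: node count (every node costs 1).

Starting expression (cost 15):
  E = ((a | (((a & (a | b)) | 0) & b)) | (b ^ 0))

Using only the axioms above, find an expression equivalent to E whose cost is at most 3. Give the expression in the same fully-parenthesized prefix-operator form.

(a | b)   [cost 3]

1. [or_false →] ((a & (a | b)) | 0)  →  (a & (a | b));  E = ((a | ((a & (a | b)) & b)) | (b ^ 0))
2. [absorb_and →] (a & (a | b))  →  a;  E = ((a | (a & b)) | (b ^ 0))
3. [xor_false →] (b ^ 0)  →  b;  E = ((a | (a & b)) | b)
4. [absorb_or →] (a | (a & b))  →  a;  cost 3 ≤ 3, done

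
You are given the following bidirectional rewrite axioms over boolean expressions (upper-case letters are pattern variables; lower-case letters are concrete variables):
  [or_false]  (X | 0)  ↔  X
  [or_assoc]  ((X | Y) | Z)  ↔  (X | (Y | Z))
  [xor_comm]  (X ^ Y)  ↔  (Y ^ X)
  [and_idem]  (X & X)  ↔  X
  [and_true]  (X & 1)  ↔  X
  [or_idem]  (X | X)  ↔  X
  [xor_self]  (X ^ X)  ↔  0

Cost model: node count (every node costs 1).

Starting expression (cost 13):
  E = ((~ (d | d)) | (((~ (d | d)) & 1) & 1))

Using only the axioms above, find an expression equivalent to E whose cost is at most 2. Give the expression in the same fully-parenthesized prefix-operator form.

(~ d)   [cost 2]

(1) ((~ (d | d)) & 1)  =[and_true →]=  (~ (d | d))    ⊢ ((~ (d | d)) | ((~ (d | d)) & 1))
(2) ((~ (d | d)) & 1)  =[and_true →]=  (~ (d | d))    ⊢ ((~ (d | d)) | (~ (d | d)))
(3) ((~ (d | d)) | (~ (d | d)))  =[or_idem →]=  (~ (d | d))
(4) (d | d)  =[or_idem →]=  d    ⊢ cost 2, within 2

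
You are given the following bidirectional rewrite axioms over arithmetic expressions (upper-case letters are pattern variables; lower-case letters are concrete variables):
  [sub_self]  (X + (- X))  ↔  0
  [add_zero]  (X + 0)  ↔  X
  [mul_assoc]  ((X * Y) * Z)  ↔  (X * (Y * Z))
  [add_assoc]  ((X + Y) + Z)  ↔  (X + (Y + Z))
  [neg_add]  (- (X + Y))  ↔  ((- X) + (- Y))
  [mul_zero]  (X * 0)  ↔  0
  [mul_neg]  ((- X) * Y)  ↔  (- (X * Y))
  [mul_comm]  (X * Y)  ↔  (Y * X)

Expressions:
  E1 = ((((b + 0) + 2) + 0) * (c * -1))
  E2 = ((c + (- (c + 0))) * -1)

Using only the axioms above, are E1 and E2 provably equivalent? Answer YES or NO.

The axioms are sound identities: if E1 ↔* E2 then E1 and E2 evaluate identically under any assignment.
Under b=0, c=1: E1 evaluates to -2, E2 to 0. Distinct ⇒ no rewrite sequence connects them.

NO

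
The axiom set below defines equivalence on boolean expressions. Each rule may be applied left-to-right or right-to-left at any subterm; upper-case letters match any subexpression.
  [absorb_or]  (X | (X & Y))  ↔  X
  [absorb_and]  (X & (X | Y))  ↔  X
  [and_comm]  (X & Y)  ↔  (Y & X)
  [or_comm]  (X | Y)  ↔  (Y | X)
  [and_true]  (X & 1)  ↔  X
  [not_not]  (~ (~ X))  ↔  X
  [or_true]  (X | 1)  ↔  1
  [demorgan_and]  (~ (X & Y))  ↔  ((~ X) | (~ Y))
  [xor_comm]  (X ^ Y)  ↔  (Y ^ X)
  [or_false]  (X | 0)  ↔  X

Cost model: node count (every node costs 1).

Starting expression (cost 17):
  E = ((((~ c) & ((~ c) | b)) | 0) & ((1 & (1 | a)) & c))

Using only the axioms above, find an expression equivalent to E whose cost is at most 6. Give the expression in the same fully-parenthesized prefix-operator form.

1. [absorb_and →] ((~ c) & ((~ c) | b))  →  (~ c);  E = (((~ c) | 0) & ((1 & (1 | a)) & c))
2. [or_false →] ((~ c) | 0)  →  (~ c);  E = ((~ c) & ((1 & (1 | a)) & c))
3. [absorb_and →] (1 & (1 | a))  →  1;  cost 6 ≤ 6, done

((~ c) & (1 & c))   [cost 6]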